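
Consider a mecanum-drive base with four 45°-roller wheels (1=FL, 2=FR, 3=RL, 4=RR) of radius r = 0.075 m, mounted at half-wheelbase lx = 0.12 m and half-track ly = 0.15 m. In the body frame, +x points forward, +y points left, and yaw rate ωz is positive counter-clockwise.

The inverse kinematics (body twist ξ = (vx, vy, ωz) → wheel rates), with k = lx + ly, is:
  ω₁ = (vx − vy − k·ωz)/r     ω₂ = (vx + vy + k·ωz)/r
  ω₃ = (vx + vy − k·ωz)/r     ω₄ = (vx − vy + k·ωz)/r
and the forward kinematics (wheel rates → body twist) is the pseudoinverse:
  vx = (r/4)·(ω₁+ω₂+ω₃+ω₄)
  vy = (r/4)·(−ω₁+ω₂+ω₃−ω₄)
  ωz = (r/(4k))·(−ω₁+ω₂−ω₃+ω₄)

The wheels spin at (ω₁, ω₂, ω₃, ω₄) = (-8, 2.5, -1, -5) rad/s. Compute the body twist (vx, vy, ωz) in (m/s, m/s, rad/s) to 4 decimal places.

k = lx + ly = 0.12 + 0.15 = 0.2700
ω₁+ω₂+ω₃+ω₄ = -11.5000  →  vx = (0.075/4)·-11.5000 = -0.2156
−ω₁+ω₂+ω₃−ω₄ = 14.5000  →  vy = (0.075/4)·14.5000 = 0.2719
−ω₁+ω₂−ω₃+ω₄ = 6.5000  →  ωz = (0.075/1.0800)·6.5000 = 0.4514

(-0.2156, 0.2719, 0.4514)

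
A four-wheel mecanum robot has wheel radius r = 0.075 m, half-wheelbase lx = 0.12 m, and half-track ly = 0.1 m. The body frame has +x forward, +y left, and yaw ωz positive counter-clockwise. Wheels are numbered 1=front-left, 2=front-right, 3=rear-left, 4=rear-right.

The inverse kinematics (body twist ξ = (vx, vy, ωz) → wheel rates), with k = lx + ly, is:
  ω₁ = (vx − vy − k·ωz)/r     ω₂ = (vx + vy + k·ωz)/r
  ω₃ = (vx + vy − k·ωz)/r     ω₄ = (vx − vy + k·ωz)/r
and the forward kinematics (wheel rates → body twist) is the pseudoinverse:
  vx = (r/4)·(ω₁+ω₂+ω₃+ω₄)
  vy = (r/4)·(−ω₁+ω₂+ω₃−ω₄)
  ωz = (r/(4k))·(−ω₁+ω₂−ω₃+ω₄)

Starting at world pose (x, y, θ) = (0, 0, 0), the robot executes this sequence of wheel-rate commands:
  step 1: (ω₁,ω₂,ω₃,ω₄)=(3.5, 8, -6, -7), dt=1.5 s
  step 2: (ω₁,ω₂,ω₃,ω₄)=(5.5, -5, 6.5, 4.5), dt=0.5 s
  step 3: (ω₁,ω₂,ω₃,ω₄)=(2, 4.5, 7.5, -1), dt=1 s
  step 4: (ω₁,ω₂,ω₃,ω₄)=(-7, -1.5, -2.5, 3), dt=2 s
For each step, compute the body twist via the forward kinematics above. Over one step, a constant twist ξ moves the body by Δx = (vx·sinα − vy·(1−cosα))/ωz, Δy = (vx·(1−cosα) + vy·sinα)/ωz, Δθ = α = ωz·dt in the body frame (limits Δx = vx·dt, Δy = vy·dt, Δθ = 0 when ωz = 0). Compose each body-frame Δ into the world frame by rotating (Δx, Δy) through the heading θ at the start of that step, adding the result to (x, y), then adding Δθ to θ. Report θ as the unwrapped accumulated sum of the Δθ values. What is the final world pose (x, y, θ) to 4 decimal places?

(0.0965, 0.1074, 1.2784)

step 1: ξ=(vx,vy,ωz)=(-0.0281, 0.1031, 0.2983), dt=1.5 → body Δ=(-0.0748, 0.1403, 0.4474) → world pose (-0.0748, 0.1403, 0.4474)
step 2: ξ=(vx,vy,ωz)=(0.2156, -0.1594, -1.0653), dt=0.5 → body Δ=(0.0821, -0.1040, -0.5327) → world pose (0.0442, 0.0820, -0.0852)
step 3: ξ=(vx,vy,ωz)=(0.2437, 0.2062, -0.5114), dt=1.0 → body Δ=(0.2849, 0.1364, -0.5114) → world pose (0.3396, 0.1937, -0.5966)
step 4: ξ=(vx,vy,ωz)=(-0.1500, 0.0000, 0.9375), dt=2.0 → body Δ=(-0.1527, -0.2079, 1.8750) → world pose (0.0965, 0.1074, 1.2784)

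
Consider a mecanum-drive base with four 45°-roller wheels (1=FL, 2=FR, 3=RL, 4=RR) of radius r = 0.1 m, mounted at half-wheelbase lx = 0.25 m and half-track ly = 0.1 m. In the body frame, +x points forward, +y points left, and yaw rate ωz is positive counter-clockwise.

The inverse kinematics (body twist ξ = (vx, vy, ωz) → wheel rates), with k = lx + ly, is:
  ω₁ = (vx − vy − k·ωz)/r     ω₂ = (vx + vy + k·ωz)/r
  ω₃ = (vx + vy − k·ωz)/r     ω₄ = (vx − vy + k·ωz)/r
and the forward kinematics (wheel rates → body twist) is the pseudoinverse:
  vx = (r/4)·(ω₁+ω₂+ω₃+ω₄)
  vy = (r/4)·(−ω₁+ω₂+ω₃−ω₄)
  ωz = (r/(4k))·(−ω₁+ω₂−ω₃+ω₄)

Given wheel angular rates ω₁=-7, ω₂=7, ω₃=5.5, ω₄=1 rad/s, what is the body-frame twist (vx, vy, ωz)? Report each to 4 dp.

(0.1625, 0.4625, 0.6786)

k = lx + ly = 0.25 + 0.1 = 0.3500
ω₁+ω₂+ω₃+ω₄ = 6.5000  →  vx = (0.1/4)·6.5000 = 0.1625
−ω₁+ω₂+ω₃−ω₄ = 18.5000  →  vy = (0.1/4)·18.5000 = 0.4625
−ω₁+ω₂−ω₃+ω₄ = 9.5000  →  ωz = (0.1/1.4000)·9.5000 = 0.6786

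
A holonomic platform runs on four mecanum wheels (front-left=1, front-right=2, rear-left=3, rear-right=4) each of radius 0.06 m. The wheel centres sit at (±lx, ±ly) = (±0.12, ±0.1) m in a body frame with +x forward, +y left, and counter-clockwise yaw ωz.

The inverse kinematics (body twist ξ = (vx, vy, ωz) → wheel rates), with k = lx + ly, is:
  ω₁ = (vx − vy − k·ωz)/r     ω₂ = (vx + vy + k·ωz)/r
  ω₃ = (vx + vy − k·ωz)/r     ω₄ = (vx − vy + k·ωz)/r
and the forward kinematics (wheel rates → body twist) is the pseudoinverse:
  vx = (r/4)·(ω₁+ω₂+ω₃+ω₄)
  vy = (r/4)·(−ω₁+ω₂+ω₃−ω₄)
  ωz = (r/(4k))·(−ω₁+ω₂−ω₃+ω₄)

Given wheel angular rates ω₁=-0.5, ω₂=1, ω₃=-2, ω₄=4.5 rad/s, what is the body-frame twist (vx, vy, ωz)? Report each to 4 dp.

(0.0450, -0.0750, 0.5455)

k = lx + ly = 0.12 + 0.1 = 0.2200
ω₁+ω₂+ω₃+ω₄ = 3.0000  →  vx = (0.06/4)·3.0000 = 0.0450
−ω₁+ω₂+ω₃−ω₄ = -5.0000  →  vy = (0.06/4)·-5.0000 = -0.0750
−ω₁+ω₂−ω₃+ω₄ = 8.0000  →  ωz = (0.06/0.8800)·8.0000 = 0.5455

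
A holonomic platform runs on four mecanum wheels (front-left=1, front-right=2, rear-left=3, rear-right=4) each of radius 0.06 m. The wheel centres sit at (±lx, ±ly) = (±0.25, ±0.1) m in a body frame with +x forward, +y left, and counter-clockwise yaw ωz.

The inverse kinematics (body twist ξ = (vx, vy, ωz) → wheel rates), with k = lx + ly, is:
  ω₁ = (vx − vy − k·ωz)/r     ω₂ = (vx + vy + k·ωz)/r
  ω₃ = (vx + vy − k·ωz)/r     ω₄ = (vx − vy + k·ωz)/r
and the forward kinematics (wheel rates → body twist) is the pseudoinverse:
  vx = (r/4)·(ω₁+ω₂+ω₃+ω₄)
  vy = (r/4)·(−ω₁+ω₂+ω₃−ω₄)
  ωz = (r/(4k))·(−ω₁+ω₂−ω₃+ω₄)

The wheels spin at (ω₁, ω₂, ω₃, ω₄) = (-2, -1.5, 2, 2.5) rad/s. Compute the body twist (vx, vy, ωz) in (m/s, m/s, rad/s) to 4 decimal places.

k = lx + ly = 0.25 + 0.1 = 0.3500
ω₁+ω₂+ω₃+ω₄ = 1.0000  →  vx = (0.06/4)·1.0000 = 0.0150
−ω₁+ω₂+ω₃−ω₄ = 0.0000  →  vy = (0.06/4)·0.0000 = 0.0000
−ω₁+ω₂−ω₃+ω₄ = 1.0000  →  ωz = (0.06/1.4000)·1.0000 = 0.0429

(0.0150, 0.0000, 0.0429)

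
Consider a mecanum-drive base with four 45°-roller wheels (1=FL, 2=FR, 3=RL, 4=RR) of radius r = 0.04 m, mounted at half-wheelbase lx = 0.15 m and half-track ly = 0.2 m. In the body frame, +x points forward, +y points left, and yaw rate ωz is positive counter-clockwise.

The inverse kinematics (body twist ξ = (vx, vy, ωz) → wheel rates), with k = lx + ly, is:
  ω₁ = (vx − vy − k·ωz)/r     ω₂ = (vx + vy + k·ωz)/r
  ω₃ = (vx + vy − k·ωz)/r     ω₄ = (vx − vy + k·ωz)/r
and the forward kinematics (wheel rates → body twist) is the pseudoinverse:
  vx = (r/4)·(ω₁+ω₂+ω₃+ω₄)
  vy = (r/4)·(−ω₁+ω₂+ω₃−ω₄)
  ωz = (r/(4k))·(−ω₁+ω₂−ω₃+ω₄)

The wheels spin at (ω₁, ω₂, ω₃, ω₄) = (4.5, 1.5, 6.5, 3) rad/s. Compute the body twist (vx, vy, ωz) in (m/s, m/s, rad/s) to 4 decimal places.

k = lx + ly = 0.15 + 0.2 = 0.3500
ω₁+ω₂+ω₃+ω₄ = 15.5000  →  vx = (0.04/4)·15.5000 = 0.1550
−ω₁+ω₂+ω₃−ω₄ = 0.5000  →  vy = (0.04/4)·0.5000 = 0.0050
−ω₁+ω₂−ω₃+ω₄ = -6.5000  →  ωz = (0.04/1.4000)·-6.5000 = -0.1857

(0.1550, 0.0050, -0.1857)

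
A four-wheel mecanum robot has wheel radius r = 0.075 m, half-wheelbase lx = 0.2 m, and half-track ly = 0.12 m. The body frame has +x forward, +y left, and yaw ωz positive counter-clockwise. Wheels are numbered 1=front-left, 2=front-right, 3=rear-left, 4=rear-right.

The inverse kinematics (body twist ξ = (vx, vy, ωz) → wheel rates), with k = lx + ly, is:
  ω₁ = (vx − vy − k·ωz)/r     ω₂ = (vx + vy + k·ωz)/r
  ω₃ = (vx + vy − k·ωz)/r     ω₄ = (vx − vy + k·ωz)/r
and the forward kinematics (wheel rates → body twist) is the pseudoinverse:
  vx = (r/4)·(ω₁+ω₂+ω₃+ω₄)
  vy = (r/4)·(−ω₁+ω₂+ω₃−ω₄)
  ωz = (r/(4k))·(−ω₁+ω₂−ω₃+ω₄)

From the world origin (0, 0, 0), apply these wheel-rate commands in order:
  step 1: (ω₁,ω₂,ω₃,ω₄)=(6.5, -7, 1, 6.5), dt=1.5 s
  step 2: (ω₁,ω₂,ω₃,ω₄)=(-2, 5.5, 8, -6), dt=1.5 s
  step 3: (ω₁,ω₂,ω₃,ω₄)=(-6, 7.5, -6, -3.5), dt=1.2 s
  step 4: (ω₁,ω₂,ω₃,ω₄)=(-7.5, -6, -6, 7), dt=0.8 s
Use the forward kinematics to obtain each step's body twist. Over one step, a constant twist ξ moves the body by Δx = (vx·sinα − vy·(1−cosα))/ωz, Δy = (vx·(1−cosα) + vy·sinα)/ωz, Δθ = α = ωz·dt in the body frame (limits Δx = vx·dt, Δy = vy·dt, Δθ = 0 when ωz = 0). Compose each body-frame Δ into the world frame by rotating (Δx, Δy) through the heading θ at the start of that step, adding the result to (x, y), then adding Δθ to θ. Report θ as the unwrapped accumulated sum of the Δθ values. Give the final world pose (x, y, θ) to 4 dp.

step 1: ξ=(vx,vy,ωz)=(0.1312, -0.3563, -0.4688), dt=1.5 → body Δ=(0.0008, -0.5578, -0.7031) → world pose (0.0008, -0.5578, -0.7031)
step 2: ξ=(vx,vy,ωz)=(0.1031, 0.4031, -0.3809), dt=1.5 → body Δ=(0.3145, 0.5293, -0.5713) → world pose (0.5830, -0.3574, -1.2744)
step 3: ξ=(vx,vy,ωz)=(-0.1500, 0.2062, 0.9375), dt=1.2 → body Δ=(-0.2695, 0.1075, 1.1250) → world pose (0.6071, -0.0682, -0.1494)
step 4: ξ=(vx,vy,ωz)=(-0.2344, -0.2156, 0.8496), dt=0.8 → body Δ=(-0.1170, -0.2208, 0.6797) → world pose (0.4585, -0.2692, 0.5303)

(0.4585, -0.2692, 0.5303)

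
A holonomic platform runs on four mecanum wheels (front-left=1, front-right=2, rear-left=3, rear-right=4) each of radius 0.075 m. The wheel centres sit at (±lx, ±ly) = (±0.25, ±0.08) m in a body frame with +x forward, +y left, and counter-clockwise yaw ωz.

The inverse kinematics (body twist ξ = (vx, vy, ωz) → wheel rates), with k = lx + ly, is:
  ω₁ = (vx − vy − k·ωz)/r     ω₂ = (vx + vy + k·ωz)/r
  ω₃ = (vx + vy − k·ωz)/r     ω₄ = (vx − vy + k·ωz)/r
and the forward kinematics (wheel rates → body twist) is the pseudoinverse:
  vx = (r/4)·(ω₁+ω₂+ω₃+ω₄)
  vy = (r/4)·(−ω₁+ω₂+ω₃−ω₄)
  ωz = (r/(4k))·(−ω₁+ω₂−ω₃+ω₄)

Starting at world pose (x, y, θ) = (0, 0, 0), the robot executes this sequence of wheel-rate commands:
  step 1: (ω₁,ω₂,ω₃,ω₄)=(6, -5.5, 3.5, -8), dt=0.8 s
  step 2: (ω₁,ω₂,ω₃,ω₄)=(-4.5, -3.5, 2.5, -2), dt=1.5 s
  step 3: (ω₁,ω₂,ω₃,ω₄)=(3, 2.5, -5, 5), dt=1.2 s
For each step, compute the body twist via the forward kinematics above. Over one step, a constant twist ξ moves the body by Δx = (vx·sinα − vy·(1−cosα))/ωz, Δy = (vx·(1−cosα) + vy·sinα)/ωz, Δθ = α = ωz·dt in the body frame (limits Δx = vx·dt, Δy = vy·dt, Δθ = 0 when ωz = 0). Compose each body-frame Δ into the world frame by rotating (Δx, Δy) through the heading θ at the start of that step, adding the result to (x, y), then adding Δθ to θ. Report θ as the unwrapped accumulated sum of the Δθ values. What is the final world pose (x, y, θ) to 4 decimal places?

step 1: ξ=(vx,vy,ωz)=(-0.0750, 0.0000, -1.3068), dt=0.8 → body Δ=(-0.0497, 0.0286, -1.0455) → world pose (-0.0497, 0.0286, -1.0455)
step 2: ξ=(vx,vy,ωz)=(-0.1406, 0.1031, -0.1989), dt=1.5 → body Δ=(-0.1849, 0.1836, -0.2983) → world pose (0.0165, 0.2807, -1.3438)
step 3: ξ=(vx,vy,ωz)=(0.1031, -0.1969, 0.5398), dt=1.2 → body Δ=(0.1892, -0.1814, 0.6477) → world pose (-0.1177, 0.0556, -0.6960)

(-0.1177, 0.0556, -0.6960)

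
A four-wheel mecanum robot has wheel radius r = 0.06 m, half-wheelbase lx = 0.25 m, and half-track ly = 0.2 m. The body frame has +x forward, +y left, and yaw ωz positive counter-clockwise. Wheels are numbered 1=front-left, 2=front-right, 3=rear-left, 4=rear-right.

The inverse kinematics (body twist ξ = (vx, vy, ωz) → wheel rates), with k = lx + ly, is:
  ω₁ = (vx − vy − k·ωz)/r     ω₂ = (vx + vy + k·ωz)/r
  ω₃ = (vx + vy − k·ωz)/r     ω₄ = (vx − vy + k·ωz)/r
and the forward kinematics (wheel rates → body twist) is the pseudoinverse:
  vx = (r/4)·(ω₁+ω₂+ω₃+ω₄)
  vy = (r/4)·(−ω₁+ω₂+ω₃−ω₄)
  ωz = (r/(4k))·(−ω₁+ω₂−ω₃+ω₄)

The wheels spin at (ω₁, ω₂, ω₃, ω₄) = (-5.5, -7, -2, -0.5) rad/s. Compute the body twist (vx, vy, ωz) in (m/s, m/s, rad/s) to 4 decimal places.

(-0.2250, -0.0450, 0.0000)

k = lx + ly = 0.25 + 0.2 = 0.4500
ω₁+ω₂+ω₃+ω₄ = -15.0000  →  vx = (0.06/4)·-15.0000 = -0.2250
−ω₁+ω₂+ω₃−ω₄ = -3.0000  →  vy = (0.06/4)·-3.0000 = -0.0450
−ω₁+ω₂−ω₃+ω₄ = 0.0000  →  ωz = (0.06/1.8000)·0.0000 = 0.0000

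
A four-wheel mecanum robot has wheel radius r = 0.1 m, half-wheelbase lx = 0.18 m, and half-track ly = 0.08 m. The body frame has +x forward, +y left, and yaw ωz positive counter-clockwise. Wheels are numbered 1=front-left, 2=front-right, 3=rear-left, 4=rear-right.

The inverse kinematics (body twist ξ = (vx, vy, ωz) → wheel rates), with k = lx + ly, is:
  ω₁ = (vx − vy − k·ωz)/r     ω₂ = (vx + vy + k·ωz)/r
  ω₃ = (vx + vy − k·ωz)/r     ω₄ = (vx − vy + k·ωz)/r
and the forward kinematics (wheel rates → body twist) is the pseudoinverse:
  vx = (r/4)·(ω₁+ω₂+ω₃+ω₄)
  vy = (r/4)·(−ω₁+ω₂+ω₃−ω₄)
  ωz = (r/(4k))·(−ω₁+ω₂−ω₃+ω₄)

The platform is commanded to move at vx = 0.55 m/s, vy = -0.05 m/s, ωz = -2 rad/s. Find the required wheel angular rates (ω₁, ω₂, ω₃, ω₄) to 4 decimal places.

k = lx + ly = 0.18 + 0.08 = 0.2600;  k·ωz = 0.2600·-2 = -0.5200
ω₁ (FL) = (vx − vy − k·ωz)/r = 1.1200/0.1 = 11.2000
ω₂ (FR) = (vx + vy + k·ωz)/r = -0.0200/0.1 = -0.2000
ω₃ (RL) = (vx + vy − k·ωz)/r = 1.0200/0.1 = 10.2000
ω₄ (RR) = (vx − vy + k·ωz)/r = 0.0800/0.1 = 0.8000

(11.2000, -0.2000, 10.2000, 0.8000)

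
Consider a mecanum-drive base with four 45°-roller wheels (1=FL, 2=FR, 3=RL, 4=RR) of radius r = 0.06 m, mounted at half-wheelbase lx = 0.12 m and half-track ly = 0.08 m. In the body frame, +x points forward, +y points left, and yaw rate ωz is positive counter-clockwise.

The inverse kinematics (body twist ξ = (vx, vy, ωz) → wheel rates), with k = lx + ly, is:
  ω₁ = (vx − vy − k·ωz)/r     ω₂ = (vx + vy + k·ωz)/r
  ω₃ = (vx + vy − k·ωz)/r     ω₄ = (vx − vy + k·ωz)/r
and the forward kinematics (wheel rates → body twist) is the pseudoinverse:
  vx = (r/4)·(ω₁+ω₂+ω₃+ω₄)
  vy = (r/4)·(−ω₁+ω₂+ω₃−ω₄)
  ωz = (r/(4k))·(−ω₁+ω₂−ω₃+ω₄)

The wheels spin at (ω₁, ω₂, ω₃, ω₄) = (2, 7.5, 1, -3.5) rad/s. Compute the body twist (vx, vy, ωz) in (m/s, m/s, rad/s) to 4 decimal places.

k = lx + ly = 0.12 + 0.08 = 0.2000
ω₁+ω₂+ω₃+ω₄ = 7.0000  →  vx = (0.06/4)·7.0000 = 0.1050
−ω₁+ω₂+ω₃−ω₄ = 10.0000  →  vy = (0.06/4)·10.0000 = 0.1500
−ω₁+ω₂−ω₃+ω₄ = 1.0000  →  ωz = (0.06/0.8000)·1.0000 = 0.0750

(0.1050, 0.1500, 0.0750)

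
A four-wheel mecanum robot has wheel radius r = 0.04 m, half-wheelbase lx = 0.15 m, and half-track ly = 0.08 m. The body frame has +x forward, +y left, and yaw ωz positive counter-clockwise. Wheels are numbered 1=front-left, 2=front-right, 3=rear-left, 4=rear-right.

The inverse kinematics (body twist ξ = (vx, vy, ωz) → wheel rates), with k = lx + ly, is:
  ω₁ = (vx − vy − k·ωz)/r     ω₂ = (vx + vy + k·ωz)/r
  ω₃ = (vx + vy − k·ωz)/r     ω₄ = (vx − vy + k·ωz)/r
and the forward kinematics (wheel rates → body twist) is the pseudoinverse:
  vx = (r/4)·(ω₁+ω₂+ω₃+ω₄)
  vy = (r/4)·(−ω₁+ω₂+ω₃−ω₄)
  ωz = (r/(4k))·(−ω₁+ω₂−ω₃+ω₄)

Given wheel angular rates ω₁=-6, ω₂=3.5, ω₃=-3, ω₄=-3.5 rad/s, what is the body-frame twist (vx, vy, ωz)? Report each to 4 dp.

(-0.0900, 0.1000, 0.3913)

k = lx + ly = 0.15 + 0.08 = 0.2300
ω₁+ω₂+ω₃+ω₄ = -9.0000  →  vx = (0.04/4)·-9.0000 = -0.0900
−ω₁+ω₂+ω₃−ω₄ = 10.0000  →  vy = (0.04/4)·10.0000 = 0.1000
−ω₁+ω₂−ω₃+ω₄ = 9.0000  →  ωz = (0.04/0.9200)·9.0000 = 0.3913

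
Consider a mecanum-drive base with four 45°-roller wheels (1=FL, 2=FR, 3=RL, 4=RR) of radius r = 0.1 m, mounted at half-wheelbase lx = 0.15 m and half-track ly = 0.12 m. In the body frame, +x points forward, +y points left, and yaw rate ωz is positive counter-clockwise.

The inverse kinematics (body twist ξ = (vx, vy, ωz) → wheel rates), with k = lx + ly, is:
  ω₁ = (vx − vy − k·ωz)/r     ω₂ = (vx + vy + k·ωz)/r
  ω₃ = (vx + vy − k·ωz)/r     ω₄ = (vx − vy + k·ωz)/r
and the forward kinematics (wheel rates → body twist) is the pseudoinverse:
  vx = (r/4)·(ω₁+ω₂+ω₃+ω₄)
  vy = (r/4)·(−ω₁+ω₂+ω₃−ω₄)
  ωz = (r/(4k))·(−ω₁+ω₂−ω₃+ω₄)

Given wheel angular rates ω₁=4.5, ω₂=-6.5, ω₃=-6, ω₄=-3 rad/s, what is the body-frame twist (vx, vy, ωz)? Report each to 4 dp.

k = lx + ly = 0.15 + 0.12 = 0.2700
ω₁+ω₂+ω₃+ω₄ = -11.0000  →  vx = (0.1/4)·-11.0000 = -0.2750
−ω₁+ω₂+ω₃−ω₄ = -14.0000  →  vy = (0.1/4)·-14.0000 = -0.3500
−ω₁+ω₂−ω₃+ω₄ = -8.0000  →  ωz = (0.1/1.0800)·-8.0000 = -0.7407

(-0.2750, -0.3500, -0.7407)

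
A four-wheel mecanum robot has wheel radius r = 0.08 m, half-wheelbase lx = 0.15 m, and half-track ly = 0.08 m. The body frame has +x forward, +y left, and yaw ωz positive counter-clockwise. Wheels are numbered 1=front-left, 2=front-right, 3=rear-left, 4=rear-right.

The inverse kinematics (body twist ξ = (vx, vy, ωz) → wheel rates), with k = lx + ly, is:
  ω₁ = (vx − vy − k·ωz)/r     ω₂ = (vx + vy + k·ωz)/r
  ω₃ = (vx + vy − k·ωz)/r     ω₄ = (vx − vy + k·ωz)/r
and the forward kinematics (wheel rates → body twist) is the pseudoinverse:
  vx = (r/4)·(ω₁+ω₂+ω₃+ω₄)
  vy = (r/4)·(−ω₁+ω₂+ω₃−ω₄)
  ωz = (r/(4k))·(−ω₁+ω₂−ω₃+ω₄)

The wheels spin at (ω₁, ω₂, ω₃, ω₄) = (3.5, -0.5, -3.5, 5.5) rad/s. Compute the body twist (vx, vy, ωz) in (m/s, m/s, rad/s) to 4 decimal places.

(0.1000, -0.2600, 0.4348)

k = lx + ly = 0.15 + 0.08 = 0.2300
ω₁+ω₂+ω₃+ω₄ = 5.0000  →  vx = (0.08/4)·5.0000 = 0.1000
−ω₁+ω₂+ω₃−ω₄ = -13.0000  →  vy = (0.08/4)·-13.0000 = -0.2600
−ω₁+ω₂−ω₃+ω₄ = 5.0000  →  ωz = (0.08/0.9200)·5.0000 = 0.4348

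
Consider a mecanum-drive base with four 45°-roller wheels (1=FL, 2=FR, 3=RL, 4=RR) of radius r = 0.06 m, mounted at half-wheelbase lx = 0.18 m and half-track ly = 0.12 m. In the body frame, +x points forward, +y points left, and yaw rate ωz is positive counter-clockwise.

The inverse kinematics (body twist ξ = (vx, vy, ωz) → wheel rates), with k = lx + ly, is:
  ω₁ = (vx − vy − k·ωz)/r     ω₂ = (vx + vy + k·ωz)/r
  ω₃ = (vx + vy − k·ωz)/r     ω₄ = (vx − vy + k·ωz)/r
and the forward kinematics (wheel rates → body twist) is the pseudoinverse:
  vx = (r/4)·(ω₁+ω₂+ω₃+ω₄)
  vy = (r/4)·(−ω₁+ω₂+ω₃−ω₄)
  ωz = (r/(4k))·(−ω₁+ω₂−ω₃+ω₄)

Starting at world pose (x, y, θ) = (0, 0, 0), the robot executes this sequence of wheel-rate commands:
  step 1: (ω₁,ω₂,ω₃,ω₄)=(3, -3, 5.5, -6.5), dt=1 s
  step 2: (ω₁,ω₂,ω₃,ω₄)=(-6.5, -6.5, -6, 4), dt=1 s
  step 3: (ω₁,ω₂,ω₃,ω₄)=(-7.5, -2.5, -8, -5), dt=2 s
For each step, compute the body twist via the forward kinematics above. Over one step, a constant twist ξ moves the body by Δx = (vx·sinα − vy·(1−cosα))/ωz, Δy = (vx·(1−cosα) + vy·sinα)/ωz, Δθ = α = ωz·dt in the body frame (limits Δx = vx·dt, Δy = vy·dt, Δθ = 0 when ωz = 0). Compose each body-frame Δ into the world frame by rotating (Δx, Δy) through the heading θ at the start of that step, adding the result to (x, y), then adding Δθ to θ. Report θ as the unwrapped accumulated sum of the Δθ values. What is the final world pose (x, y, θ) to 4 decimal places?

(-0.9141, 0.1596, 0.4000)

step 1: ξ=(vx,vy,ωz)=(-0.0150, 0.0900, -0.9000), dt=1.0 → body Δ=(0.0248, 0.0846, -0.9000) → world pose (0.0248, 0.0846, -0.9000)
step 2: ξ=(vx,vy,ωz)=(-0.2250, -0.1500, 0.5000), dt=1.0 → body Δ=(-0.1790, -0.1989, 0.5000) → world pose (-0.2423, 0.1012, -0.4000)
step 3: ξ=(vx,vy,ωz)=(-0.3450, 0.0300, 0.4000), dt=2.0 → body Δ=(-0.6415, -0.2078, 0.8000) → world pose (-0.9141, 0.1596, 0.4000)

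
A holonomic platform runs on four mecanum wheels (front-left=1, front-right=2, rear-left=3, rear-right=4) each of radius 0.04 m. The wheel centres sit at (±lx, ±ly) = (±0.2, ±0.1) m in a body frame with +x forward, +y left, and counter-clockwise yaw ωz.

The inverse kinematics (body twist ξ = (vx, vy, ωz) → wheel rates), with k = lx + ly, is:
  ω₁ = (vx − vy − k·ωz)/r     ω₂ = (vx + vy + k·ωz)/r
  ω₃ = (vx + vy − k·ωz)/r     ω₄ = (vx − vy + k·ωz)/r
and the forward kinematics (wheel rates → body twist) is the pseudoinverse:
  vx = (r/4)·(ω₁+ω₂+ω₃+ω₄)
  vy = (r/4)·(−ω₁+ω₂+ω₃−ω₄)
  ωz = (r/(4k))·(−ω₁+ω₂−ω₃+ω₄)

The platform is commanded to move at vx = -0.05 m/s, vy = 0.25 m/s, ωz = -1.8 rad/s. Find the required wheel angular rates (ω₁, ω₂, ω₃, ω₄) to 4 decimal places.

k = lx + ly = 0.2 + 0.1 = 0.3000;  k·ωz = 0.3000·-1.8 = -0.5400
ω₁ (FL) = (vx − vy − k·ωz)/r = 0.2400/0.04 = 6.0000
ω₂ (FR) = (vx + vy + k·ωz)/r = -0.3400/0.04 = -8.5000
ω₃ (RL) = (vx + vy − k·ωz)/r = 0.7400/0.04 = 18.5000
ω₄ (RR) = (vx − vy + k·ωz)/r = -0.8400/0.04 = -21.0000

(6.0000, -8.5000, 18.5000, -21.0000)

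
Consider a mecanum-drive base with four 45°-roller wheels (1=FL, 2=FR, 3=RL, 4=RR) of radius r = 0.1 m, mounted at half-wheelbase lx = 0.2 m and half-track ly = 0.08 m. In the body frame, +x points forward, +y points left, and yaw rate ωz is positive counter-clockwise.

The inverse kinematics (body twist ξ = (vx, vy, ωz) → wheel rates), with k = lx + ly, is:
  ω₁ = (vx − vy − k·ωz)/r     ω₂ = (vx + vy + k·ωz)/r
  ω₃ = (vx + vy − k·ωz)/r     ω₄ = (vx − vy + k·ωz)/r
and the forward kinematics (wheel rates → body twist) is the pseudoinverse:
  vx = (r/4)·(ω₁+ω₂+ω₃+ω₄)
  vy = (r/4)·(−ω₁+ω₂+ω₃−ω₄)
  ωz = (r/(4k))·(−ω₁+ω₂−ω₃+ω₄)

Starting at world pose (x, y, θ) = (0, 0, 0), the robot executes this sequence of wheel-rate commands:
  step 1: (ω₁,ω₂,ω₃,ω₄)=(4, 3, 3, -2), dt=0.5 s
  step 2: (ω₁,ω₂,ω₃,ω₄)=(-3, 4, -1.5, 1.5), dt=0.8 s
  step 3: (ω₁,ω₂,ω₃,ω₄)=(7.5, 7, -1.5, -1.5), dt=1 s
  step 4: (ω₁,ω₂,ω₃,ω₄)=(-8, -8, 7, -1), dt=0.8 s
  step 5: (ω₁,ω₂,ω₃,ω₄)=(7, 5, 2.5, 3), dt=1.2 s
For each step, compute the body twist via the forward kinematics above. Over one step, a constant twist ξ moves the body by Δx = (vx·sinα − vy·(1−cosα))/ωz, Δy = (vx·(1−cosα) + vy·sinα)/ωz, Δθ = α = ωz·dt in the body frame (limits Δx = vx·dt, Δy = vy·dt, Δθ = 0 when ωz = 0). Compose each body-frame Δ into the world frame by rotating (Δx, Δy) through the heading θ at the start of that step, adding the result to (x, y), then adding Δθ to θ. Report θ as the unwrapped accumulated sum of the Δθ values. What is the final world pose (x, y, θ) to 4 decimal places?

step 1: ξ=(vx,vy,ωz)=(0.2000, 0.1000, -0.5357), dt=0.5 → body Δ=(0.1055, 0.0361, -0.2679) → world pose (0.1055, 0.0361, -0.2679)
step 2: ξ=(vx,vy,ωz)=(0.0250, 0.1000, 0.8929), dt=0.8 → body Δ=(-0.0090, 0.0802, 0.7143) → world pose (0.1180, 0.1158, 0.4464)
step 3: ξ=(vx,vy,ωz)=(0.2875, -0.0125, -0.0446), dt=1.0 → body Δ=(0.2871, -0.0189, -0.0446) → world pose (0.3851, 0.2227, 0.4018)
step 4: ξ=(vx,vy,ωz)=(-0.2500, 0.2000, -0.7143), dt=0.8 → body Δ=(-0.1448, 0.2070, -0.5714) → world pose (0.1709, 0.3567, -0.1696)
step 5: ξ=(vx,vy,ωz)=(0.4375, -0.0625, -0.1339), dt=1.2 → body Δ=(0.5167, -0.1168, -0.1607) → world pose (0.6605, 0.1543, -0.3304)

(0.6605, 0.1543, -0.3304)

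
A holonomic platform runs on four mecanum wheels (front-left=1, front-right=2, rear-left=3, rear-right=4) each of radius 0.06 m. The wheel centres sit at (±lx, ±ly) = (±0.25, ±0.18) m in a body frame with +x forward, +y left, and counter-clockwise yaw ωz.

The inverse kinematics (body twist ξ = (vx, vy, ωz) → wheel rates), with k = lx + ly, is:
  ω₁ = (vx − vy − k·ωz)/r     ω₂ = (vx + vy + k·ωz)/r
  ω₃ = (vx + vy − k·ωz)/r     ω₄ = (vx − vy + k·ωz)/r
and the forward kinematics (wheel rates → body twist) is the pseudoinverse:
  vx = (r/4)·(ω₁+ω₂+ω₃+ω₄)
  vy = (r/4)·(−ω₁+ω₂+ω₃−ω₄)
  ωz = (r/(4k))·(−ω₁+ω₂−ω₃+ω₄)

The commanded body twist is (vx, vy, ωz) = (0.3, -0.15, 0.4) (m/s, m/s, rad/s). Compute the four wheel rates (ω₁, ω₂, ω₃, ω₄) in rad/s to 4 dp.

(4.6333, 5.3667, -0.3667, 10.3667)

k = lx + ly = 0.25 + 0.18 = 0.4300;  k·ωz = 0.4300·0.4 = 0.1720
ω₁ (FL) = (vx − vy − k·ωz)/r = 0.2780/0.06 = 4.6333
ω₂ (FR) = (vx + vy + k·ωz)/r = 0.3220/0.06 = 5.3667
ω₃ (RL) = (vx + vy − k·ωz)/r = -0.0220/0.06 = -0.3667
ω₄ (RR) = (vx − vy + k·ωz)/r = 0.6220/0.06 = 10.3667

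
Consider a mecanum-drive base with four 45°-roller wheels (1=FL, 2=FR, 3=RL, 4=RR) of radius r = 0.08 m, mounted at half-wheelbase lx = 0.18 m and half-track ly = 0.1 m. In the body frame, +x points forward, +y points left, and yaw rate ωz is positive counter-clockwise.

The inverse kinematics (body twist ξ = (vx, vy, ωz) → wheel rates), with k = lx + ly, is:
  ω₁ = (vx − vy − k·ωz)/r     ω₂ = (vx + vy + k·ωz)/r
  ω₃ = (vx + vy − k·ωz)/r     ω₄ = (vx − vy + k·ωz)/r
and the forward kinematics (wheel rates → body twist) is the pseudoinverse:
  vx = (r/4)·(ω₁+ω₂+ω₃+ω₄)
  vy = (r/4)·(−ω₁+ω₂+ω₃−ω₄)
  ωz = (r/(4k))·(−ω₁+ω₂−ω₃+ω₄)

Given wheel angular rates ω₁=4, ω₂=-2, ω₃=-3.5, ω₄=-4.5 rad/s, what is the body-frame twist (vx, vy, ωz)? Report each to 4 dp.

(-0.1200, -0.1000, -0.5000)

k = lx + ly = 0.18 + 0.1 = 0.2800
ω₁+ω₂+ω₃+ω₄ = -6.0000  →  vx = (0.08/4)·-6.0000 = -0.1200
−ω₁+ω₂+ω₃−ω₄ = -5.0000  →  vy = (0.08/4)·-5.0000 = -0.1000
−ω₁+ω₂−ω₃+ω₄ = -7.0000  →  ωz = (0.08/1.1200)·-7.0000 = -0.5000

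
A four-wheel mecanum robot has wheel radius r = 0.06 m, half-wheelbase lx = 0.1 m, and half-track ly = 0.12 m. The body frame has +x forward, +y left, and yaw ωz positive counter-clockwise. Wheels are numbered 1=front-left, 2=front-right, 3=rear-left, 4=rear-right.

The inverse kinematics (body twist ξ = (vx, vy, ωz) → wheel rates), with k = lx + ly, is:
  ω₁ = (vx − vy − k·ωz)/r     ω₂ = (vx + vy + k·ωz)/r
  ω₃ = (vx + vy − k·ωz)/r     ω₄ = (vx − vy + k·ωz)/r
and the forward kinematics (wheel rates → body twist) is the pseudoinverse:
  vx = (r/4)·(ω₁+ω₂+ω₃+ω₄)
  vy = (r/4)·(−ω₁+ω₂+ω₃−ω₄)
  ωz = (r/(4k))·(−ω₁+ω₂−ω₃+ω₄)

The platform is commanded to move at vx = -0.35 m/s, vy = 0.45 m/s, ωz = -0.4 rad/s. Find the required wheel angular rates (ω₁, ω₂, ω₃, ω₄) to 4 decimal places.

(-11.8667, 0.2000, 3.1333, -14.8000)

k = lx + ly = 0.1 + 0.12 = 0.2200;  k·ωz = 0.2200·-0.4 = -0.0880
ω₁ (FL) = (vx − vy − k·ωz)/r = -0.7120/0.06 = -11.8667
ω₂ (FR) = (vx + vy + k·ωz)/r = 0.0120/0.06 = 0.2000
ω₃ (RL) = (vx + vy − k·ωz)/r = 0.1880/0.06 = 3.1333
ω₄ (RR) = (vx − vy + k·ωz)/r = -0.8880/0.06 = -14.8000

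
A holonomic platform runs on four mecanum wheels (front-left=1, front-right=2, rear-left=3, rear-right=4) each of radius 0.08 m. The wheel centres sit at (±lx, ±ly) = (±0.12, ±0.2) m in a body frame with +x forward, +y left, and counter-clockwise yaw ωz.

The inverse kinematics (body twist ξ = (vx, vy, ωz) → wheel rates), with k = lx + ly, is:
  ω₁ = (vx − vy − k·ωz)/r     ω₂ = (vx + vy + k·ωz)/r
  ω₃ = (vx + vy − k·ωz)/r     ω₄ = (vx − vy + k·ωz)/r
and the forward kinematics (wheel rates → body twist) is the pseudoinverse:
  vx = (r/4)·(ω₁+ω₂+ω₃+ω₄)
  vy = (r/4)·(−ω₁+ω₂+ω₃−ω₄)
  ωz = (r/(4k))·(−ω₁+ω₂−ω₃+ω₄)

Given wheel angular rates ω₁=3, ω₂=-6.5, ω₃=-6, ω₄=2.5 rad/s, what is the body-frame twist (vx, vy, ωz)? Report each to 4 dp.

k = lx + ly = 0.12 + 0.2 = 0.3200
ω₁+ω₂+ω₃+ω₄ = -7.0000  →  vx = (0.08/4)·-7.0000 = -0.1400
−ω₁+ω₂+ω₃−ω₄ = -18.0000  →  vy = (0.08/4)·-18.0000 = -0.3600
−ω₁+ω₂−ω₃+ω₄ = -1.0000  →  ωz = (0.08/1.2800)·-1.0000 = -0.0625

(-0.1400, -0.3600, -0.0625)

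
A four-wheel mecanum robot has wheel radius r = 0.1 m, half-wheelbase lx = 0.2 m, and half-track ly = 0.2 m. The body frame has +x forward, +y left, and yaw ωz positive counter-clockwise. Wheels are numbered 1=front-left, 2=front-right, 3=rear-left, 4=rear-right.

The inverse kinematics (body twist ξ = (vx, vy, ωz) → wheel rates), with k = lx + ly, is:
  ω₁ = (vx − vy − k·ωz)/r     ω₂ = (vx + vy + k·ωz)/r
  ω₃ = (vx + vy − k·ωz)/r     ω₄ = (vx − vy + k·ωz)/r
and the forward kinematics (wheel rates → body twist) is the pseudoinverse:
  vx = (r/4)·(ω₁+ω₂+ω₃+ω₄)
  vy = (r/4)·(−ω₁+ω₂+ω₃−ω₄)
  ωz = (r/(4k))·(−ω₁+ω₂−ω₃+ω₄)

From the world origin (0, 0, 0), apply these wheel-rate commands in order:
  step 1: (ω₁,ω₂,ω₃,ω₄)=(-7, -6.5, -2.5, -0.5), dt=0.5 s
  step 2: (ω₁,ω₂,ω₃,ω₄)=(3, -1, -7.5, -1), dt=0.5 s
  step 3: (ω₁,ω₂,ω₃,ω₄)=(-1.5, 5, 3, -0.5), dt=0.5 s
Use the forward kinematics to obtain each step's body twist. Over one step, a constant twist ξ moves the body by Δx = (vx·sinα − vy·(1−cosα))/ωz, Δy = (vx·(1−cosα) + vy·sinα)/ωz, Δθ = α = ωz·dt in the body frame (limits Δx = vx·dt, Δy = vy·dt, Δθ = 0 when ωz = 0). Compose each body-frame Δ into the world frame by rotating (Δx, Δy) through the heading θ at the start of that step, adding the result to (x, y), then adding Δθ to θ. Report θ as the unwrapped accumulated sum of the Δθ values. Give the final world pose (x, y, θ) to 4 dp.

step 1: ξ=(vx,vy,ωz)=(-0.4125, -0.0375, 0.1562), dt=0.5 → body Δ=(-0.2053, -0.0268, 0.0781) → world pose (-0.2053, -0.0268, 0.0781)
step 2: ξ=(vx,vy,ωz)=(-0.1625, -0.2625, 0.1562), dt=0.5 → body Δ=(-0.0760, -0.1343, 0.0781) → world pose (-0.2706, -0.1666, 0.1562)
step 3: ξ=(vx,vy,ωz)=(0.1500, 0.2500, 0.1875), dt=0.5 → body Δ=(0.0690, 0.1283, 0.0938) → world pose (-0.2224, -0.0291, 0.2500)

(-0.2224, -0.0291, 0.2500)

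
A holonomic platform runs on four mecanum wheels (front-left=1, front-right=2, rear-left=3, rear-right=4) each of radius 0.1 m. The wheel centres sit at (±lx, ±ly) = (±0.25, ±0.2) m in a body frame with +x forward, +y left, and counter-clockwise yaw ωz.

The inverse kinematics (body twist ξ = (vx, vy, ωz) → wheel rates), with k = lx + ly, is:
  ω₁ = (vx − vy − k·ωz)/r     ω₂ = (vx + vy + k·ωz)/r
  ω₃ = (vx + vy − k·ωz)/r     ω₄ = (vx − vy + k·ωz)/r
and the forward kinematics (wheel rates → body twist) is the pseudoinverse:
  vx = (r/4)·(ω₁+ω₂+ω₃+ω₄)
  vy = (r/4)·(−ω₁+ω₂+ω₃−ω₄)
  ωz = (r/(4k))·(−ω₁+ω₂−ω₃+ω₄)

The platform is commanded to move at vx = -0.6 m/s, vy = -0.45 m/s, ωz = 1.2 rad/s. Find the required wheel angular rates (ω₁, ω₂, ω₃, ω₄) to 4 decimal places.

(-6.9000, -5.1000, -15.9000, 3.9000)

k = lx + ly = 0.25 + 0.2 = 0.4500;  k·ωz = 0.4500·1.2 = 0.5400
ω₁ (FL) = (vx − vy − k·ωz)/r = -0.6900/0.1 = -6.9000
ω₂ (FR) = (vx + vy + k·ωz)/r = -0.5100/0.1 = -5.1000
ω₃ (RL) = (vx + vy − k·ωz)/r = -1.5900/0.1 = -15.9000
ω₄ (RR) = (vx − vy + k·ωz)/r = 0.3900/0.1 = 3.9000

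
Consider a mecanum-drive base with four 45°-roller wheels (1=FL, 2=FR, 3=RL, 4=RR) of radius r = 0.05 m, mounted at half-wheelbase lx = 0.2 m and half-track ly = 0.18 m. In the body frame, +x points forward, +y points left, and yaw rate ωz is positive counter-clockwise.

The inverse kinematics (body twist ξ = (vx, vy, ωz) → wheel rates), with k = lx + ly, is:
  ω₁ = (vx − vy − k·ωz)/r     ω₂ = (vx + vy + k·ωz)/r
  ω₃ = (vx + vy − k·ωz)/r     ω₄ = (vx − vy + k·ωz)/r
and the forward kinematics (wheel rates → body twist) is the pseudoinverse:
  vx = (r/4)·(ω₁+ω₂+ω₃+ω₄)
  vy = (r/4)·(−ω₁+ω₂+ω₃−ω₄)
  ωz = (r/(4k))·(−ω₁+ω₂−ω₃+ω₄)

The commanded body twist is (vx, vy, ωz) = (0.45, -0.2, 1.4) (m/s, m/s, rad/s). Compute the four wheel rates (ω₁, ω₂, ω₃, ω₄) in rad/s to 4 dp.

(2.3600, 15.6400, -5.6400, 23.6400)

k = lx + ly = 0.2 + 0.18 = 0.3800;  k·ωz = 0.3800·1.4 = 0.5320
ω₁ (FL) = (vx − vy − k·ωz)/r = 0.1180/0.05 = 2.3600
ω₂ (FR) = (vx + vy + k·ωz)/r = 0.7820/0.05 = 15.6400
ω₃ (RL) = (vx + vy − k·ωz)/r = -0.2820/0.05 = -5.6400
ω₄ (RR) = (vx − vy + k·ωz)/r = 1.1820/0.05 = 23.6400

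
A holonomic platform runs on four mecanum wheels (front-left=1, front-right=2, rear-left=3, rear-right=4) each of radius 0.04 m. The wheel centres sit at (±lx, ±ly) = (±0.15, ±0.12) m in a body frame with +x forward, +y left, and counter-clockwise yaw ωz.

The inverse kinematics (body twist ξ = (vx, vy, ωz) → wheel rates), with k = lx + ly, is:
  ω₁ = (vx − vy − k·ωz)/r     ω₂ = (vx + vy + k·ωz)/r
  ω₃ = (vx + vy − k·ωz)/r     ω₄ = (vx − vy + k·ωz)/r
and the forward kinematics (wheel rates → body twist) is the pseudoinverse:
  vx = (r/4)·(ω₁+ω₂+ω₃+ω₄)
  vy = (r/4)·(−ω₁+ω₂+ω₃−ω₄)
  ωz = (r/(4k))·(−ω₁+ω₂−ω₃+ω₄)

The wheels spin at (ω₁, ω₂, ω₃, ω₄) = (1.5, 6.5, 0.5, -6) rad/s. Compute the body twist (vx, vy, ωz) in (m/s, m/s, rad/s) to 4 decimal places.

k = lx + ly = 0.15 + 0.12 = 0.2700
ω₁+ω₂+ω₃+ω₄ = 2.5000  →  vx = (0.04/4)·2.5000 = 0.0250
−ω₁+ω₂+ω₃−ω₄ = 11.5000  →  vy = (0.04/4)·11.5000 = 0.1150
−ω₁+ω₂−ω₃+ω₄ = -1.5000  →  ωz = (0.04/1.0800)·-1.5000 = -0.0556

(0.0250, 0.1150, -0.0556)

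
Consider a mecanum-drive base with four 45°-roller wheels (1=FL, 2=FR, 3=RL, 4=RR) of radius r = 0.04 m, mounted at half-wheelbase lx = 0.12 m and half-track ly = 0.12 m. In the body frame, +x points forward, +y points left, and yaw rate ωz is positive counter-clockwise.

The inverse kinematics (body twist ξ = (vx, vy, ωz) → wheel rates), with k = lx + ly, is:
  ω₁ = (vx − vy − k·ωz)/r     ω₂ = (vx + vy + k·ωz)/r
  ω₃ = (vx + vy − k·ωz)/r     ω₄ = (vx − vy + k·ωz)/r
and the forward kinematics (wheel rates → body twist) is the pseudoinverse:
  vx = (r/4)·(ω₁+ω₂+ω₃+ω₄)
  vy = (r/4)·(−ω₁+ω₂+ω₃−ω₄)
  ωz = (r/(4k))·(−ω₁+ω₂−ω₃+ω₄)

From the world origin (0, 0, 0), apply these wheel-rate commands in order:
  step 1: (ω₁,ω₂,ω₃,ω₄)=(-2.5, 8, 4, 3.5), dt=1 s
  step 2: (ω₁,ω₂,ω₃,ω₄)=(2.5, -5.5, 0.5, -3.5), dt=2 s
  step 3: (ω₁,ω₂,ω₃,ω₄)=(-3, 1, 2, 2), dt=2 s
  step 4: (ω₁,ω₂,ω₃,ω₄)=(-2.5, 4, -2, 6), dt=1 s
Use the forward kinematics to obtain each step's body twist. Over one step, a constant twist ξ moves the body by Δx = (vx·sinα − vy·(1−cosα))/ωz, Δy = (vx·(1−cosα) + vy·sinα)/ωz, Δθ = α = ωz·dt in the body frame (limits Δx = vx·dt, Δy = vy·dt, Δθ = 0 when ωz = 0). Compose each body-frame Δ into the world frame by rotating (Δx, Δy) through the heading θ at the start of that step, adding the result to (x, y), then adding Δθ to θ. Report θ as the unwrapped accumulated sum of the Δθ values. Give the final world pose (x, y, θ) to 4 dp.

(0.1061, 0.1114, 0.3542)

step 1: ξ=(vx,vy,ωz)=(0.1300, 0.1100, 0.4167), dt=1.0 → body Δ=(0.1037, 0.1335, 0.4167) → world pose (0.1037, 0.1335, 0.4167)
step 2: ξ=(vx,vy,ωz)=(-0.0600, -0.0400, -0.5000), dt=2.0 → body Δ=(-0.1378, -0.0122, -1.0000) → world pose (-0.0174, 0.0667, -0.5833)
step 3: ξ=(vx,vy,ωz)=(0.0200, 0.0400, 0.1667), dt=2.0 → body Δ=(0.0261, 0.0851, 0.3333) → world pose (0.0513, 0.1234, -0.2500)
step 4: ξ=(vx,vy,ωz)=(0.0550, -0.0150, 0.6042), dt=1.0 → body Δ=(0.0561, 0.0020, 0.6042) → world pose (0.1061, 0.1114, 0.3542)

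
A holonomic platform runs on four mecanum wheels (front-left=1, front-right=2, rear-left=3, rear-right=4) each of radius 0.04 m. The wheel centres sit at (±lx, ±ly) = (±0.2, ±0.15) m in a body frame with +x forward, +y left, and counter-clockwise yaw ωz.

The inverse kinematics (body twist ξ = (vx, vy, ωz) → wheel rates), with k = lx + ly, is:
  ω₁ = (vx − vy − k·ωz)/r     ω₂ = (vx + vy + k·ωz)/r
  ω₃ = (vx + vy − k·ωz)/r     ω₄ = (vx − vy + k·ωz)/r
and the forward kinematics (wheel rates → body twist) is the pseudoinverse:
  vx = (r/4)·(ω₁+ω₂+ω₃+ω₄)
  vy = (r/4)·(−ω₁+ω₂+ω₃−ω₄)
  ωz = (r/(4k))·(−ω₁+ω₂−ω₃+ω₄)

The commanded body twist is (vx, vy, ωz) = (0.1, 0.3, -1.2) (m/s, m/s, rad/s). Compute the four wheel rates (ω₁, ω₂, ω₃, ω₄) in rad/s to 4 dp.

k = lx + ly = 0.2 + 0.15 = 0.3500;  k·ωz = 0.3500·-1.2 = -0.4200
ω₁ (FL) = (vx − vy − k·ωz)/r = 0.2200/0.04 = 5.5000
ω₂ (FR) = (vx + vy + k·ωz)/r = -0.0200/0.04 = -0.5000
ω₃ (RL) = (vx + vy − k·ωz)/r = 0.8200/0.04 = 20.5000
ω₄ (RR) = (vx − vy + k·ωz)/r = -0.6200/0.04 = -15.5000

(5.5000, -0.5000, 20.5000, -15.5000)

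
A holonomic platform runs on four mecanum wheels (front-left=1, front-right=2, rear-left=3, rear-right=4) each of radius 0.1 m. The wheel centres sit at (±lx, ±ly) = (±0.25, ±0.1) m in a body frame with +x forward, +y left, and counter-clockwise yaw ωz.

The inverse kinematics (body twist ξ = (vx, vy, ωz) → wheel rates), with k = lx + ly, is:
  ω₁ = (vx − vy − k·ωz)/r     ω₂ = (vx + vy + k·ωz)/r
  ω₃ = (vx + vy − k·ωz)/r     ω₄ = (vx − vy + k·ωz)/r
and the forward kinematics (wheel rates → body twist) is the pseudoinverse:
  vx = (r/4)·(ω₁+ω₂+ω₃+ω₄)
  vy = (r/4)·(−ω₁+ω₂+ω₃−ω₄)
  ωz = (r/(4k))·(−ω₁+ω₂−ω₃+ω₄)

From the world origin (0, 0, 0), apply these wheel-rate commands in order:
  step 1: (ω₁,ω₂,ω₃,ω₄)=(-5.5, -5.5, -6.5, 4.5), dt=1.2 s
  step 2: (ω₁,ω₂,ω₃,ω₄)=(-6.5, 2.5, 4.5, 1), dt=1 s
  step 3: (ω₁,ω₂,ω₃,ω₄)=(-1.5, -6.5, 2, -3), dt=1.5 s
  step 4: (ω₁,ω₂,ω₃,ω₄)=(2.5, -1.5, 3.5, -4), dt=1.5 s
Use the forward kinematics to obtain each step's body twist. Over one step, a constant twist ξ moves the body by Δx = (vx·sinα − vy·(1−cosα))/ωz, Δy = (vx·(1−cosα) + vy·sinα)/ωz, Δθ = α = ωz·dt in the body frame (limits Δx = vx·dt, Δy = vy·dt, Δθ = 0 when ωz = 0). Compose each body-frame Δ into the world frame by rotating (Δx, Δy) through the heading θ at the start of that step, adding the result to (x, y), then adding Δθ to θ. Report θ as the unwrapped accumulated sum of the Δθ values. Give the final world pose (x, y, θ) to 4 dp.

(-0.6219, -0.4113, -0.9679)

step 1: ξ=(vx,vy,ωz)=(-0.3250, -0.2750, 0.7857), dt=1.2 → body Δ=(-0.1903, -0.4539, 0.9429) → world pose (-0.1903, -0.4539, 0.9429)
step 2: ξ=(vx,vy,ωz)=(0.0375, 0.3125, 0.3929), dt=1.0 → body Δ=(-0.0241, 0.3118, 0.3929) → world pose (-0.4568, -0.2902, 1.3357)
step 3: ξ=(vx,vy,ωz)=(-0.2250, 0.0000, -0.7143), dt=1.5 → body Δ=(-0.2765, 0.1642, -1.0714) → world pose (-0.6808, -0.5209, 0.2643)
step 4: ξ=(vx,vy,ωz)=(0.0125, 0.0875, -0.8214), dt=1.5 → body Δ=(0.0855, 0.0903, -1.2321) → world pose (-0.6219, -0.4113, -0.9679)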